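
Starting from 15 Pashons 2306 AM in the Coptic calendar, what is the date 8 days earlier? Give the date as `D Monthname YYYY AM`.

7 Pashons 2306 AM

The starting date is JDN 2667185; 2667185 − 8 = 2667177.
JDN 2667177 corresponds to 7 Pashons 2306 AM.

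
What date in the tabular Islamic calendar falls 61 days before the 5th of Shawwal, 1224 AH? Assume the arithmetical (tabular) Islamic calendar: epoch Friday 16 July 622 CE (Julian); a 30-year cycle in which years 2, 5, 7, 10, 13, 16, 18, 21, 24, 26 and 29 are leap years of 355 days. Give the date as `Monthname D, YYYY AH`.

Sha'ban 3, 1224 AH

The starting date is JDN 2382100; 2382100 − 61 = 2382039.
JDN 2382039 corresponds to Sha'ban 3, 1224 AH.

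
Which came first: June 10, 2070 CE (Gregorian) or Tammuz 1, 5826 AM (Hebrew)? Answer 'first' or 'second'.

Converting both to JDN: 2477273 vs 2475826; the smaller is the second.

second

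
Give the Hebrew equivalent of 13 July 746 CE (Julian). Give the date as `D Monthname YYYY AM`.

20 Tammuz 4506 AM

Julian Day Number of the source date = 1993728.
Converting JDN 1993728 to the Hebrew calendar gives 20 Tammuz 4506 AM.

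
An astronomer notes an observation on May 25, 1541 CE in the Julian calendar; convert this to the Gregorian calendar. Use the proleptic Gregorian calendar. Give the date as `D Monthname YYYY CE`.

4 June 1541 CE

For dates in this range the Gregorian date is 10 days ahead of the Julian.
25 May 1541 Julian + 10 days → 4 June 1541 Gregorian.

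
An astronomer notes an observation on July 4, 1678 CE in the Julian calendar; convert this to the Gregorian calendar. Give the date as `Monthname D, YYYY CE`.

At this point the Julian calendar is 10 days behind the Gregorian.
4 July 1678 Julian + 10 days → 14 July 1678 Gregorian.

July 14, 1678 CE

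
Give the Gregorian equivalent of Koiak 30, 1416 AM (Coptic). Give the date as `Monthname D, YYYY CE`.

Both dates share Julian Day Number 2341978; in the Gregorian calendar that is 6 January 1700 CE.

January 6, 1700 CE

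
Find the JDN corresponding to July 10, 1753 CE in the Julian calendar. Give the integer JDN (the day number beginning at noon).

Equivalently 21 July 1753 (Gregorian).
JDN 2400001 is 17 November 1858 CE (Gregorian), MJD 0; the target day is −38469 days from there, so JDN = 2361532.

2361532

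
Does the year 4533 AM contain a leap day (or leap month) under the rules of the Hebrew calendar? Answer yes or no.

Hebrew year 4533 is year 11 of its 19-year Metonic cycle; leap years are at positions 3, 6, 8, 11, 14, 17, 19, so it is a leap year (13 months).

yes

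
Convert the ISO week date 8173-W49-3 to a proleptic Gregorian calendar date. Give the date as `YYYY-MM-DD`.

8173-12-08

ISO week 1 of 8173 is the week containing the first Thursday of 8173.
Week 49, day 3 (Wednesday) lands on 8173-12-08.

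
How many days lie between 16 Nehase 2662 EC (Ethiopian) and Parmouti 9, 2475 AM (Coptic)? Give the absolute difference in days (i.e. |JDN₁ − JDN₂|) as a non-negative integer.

JDN of the first date = 2696496.
JDN of the second date = 2728876.
|2728876 − 2696496| = 32380.

32380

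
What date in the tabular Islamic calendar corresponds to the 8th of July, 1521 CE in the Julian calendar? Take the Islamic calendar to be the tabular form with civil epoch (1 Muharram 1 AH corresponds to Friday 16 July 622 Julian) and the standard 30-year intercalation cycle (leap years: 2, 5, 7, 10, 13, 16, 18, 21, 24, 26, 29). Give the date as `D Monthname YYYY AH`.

2 Sha'ban 927 AH

Julian Day Number of the source date = 2276792.
Converting JDN 2276792 to the tabular Islamic calendar gives 2 Sha'ban 927 AH.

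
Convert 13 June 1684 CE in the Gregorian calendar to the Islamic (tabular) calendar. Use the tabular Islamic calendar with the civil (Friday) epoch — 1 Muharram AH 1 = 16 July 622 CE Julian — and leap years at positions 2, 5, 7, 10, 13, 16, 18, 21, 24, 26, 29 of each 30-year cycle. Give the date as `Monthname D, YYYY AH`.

Jumada al-Thani 29, 1095 AH

Both dates share Julian Day Number 2336293; in the tabular Islamic calendar that is 29 Jumada al-Thani 1095 AH.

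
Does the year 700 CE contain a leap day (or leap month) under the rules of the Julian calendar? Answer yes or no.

700 mod 4 = 0, so it is a leap year in the Julian calendar.

yes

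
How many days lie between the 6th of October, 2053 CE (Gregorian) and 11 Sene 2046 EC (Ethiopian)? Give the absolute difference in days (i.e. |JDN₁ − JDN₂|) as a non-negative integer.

255

JDN of the first date = 2471182.
JDN of the second date = 2471437.
|2471437 − 2471182| = 255.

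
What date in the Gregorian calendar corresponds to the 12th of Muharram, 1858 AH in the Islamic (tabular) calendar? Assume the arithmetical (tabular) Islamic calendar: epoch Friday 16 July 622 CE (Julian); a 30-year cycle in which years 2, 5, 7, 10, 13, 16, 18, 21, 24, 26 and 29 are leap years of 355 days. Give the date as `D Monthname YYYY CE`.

12 April 2424 CE

Julian Day Number of the source date = 2606510.
Converting JDN 2606510 to the Gregorian calendar gives 12 April 2424 CE.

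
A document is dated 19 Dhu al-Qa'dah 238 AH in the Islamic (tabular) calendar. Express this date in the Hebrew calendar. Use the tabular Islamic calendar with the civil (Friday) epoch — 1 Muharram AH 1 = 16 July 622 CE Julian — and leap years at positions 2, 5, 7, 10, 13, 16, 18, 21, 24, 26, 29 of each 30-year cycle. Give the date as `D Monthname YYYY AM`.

20 Iyar 4613 AM

Both dates share Julian Day Number 2032738; in the Hebrew calendar that is 20 Iyar 4613 AM.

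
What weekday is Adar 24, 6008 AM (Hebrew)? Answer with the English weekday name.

Equivalently 20 March 2248 Gregorian, JDN 2542204.
JDN 2542204 mod 7 = 0, and JDN 0 was a Monday, so this is a Monday.

Monday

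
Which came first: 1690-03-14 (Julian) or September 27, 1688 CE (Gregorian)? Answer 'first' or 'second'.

second

The two dates have Julian Day Numbers 2338403 and 2337860 respectively.
Since 2337860 < 2338403, the second date comes first.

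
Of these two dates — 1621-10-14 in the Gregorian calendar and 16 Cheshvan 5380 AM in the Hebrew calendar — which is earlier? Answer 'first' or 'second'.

second

Converting both to JDN: 2313405 vs 2312684; the smaller is the second.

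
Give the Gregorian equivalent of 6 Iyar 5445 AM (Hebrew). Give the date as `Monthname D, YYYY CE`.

Julian Day Number of the source date = 2336624.
Converting JDN 2336624 to the Gregorian calendar gives 10 May 1685 CE.

May 10, 1685 CE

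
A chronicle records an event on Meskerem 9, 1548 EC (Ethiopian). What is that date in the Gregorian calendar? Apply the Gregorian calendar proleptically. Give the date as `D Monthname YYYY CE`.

Both dates share Julian Day Number 2289271; in the Gregorian calendar that is 17 September 1555 CE.

17 September 1555 CE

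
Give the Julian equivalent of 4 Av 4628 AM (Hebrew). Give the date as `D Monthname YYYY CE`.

27 July 868 CE

The source date corresponds to 31 July 868 in the proleptic Gregorian calendar (JDN 2038303).
That day falls on 27 July 868 CE in the Julian calendar.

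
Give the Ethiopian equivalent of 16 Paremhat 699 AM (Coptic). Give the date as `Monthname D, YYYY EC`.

Megabit 16, 975 EC

Julian Day Number of the source date = 2080169.
Converting JDN 2080169 to the Ethiopian calendar gives 16 Megabit 975 EC.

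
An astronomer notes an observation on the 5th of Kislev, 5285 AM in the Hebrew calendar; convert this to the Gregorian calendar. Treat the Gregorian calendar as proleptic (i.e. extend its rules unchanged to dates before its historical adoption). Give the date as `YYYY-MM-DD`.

1524-11-11

Julian Day Number of the source date = 2278004.
Converting JDN 2278004 to the Gregorian calendar gives 11 November 1524 CE.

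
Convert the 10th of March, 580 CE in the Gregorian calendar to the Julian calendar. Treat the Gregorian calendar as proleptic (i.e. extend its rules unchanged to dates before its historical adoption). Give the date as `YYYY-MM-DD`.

0580-03-08

At this point the Julian calendar is 2 days behind the Gregorian.
10 March 580 Gregorian − 2 days → 8 March 580 Julian.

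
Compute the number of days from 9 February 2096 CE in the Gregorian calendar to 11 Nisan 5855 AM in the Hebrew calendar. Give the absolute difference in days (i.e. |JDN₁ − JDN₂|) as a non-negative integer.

JDN of the first date = 2486648.
JDN of the second date = 2486348.
|2486348 − 2486648| = 300.

300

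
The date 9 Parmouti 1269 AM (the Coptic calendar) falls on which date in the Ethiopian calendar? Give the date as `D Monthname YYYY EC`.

9 Miyazya 1545 EC

Julian Day Number of the source date = 2288385.
Converting JDN 2288385 to the Ethiopian calendar gives 9 Miyazya 1545 EC.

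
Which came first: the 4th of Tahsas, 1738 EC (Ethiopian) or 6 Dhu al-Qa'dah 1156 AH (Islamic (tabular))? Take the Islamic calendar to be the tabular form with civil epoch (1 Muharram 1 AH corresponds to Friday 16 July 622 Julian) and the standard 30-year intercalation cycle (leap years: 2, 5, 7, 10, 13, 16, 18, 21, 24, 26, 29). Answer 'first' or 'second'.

second

First date → JDN 2358753; second date → JDN 2358033.
JDN 2358033 < JDN 2358753, so the second date is earlier.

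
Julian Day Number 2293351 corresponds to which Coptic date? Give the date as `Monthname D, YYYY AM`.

The proleptic Gregorian equivalent of JDN 2293351 is 18 November 1566.
In the Coptic calendar that day is Hathor 12, 1283 AM.

Hathor 12, 1283 AM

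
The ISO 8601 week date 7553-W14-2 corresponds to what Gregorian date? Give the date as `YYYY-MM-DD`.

ISO week 1 of 7553 is the week containing the first Thursday of 7553.
Week 14, day 2 (Tuesday) lands on 7553-03-31.

7553-03-31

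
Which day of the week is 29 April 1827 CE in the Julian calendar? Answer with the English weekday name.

In the Gregorian calendar this is 11 May 1827 (JDN 2388488).
2388488 ≡ 4 (mod 7); counting from Monday = 0 gives Friday.

Friday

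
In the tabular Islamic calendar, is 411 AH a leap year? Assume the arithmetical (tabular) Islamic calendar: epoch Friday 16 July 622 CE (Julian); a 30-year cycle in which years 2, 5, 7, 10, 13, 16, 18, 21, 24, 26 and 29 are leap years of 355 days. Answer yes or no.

Year 411 AH is year 21 of its 30-year cycle; leap positions are 2, 5, 7, 10, 13, 16, 18, 21, 24, 26, 29, so it is a leap year (355 days).

yes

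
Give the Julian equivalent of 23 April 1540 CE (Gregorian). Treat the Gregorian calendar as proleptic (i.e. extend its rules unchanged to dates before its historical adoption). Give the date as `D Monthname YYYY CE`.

For dates in this range the Gregorian date is 10 days ahead of the Julian.
23 April 1540 Gregorian − 10 days → 13 April 1540 Julian.

13 April 1540 CE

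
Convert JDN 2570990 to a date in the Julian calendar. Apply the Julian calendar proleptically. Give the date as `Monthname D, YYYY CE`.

The Gregorian equivalent of JDN 2570990 is 12 January 2327.
In the Julian calendar that day is December 27, 2326 CE.

December 27, 2326 CE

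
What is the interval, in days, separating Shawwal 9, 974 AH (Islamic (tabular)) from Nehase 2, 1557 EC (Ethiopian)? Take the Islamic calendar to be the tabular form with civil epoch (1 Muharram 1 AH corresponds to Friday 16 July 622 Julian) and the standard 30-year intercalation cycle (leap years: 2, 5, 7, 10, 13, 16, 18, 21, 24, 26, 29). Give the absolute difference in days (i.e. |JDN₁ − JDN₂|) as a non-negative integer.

632

JDN of the first date = 2293513.
JDN of the second date = 2292881.
|2292881 − 2293513| = 632.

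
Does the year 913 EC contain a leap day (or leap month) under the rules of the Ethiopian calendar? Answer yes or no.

no

913 mod 4 = 1; in the Ethiopian calendar a year is leap when year mod 4 = 3, so it is a common year.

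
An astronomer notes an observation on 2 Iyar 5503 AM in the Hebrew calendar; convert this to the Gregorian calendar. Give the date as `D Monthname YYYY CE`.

26 April 1743 CE

Both dates share Julian Day Number 2357793; in the Gregorian calendar that is 26 April 1743 CE.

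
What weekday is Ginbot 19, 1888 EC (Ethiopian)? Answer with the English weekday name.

In the Gregorian calendar this is 26 May 1896 (JDN 2413706).
2413706 ≡ 1 (mod 7); counting from Monday = 0 gives Tuesday.

Tuesday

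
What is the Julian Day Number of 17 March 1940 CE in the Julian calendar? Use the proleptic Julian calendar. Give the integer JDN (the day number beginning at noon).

2429719

In the Gregorian calendar the same day is 30 March 1940.
JDN 2451545 is 1 January 2000 CE (Gregorian); the target day is −21826 days from there, so JDN = 2429719.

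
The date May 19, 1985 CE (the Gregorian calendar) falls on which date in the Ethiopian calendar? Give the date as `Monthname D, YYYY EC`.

Julian Day Number of the source date = 2446205.
Converting JDN 2446205 to the Ethiopian calendar gives 11 Ginbot 1977 EC.

Ginbot 11, 1977 EC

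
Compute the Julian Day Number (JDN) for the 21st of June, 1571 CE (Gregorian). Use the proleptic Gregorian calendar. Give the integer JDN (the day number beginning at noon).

JDN 2299161 is 15 October 1582 CE (Gregorian); the target day is −4134 days from there, so JDN = 2295027.

2295027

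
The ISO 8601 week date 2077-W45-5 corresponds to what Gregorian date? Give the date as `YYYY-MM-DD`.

ISO week 1 of 2077 is the week containing the first Thursday of 2077.
Week 45, day 5 (Friday) lands on 2077-11-12.

2077-11-12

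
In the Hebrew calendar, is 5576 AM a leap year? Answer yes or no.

Hebrew year 5576 is year 9 of its 19-year Metonic cycle; leap years are at positions 3, 6, 8, 11, 14, 17, 19, so it is a common year (12 months).

no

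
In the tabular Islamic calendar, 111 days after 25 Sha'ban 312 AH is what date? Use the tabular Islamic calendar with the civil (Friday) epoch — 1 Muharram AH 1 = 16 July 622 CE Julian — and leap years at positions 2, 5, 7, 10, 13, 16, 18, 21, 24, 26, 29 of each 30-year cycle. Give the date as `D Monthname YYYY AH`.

18 Dhu al-Hijjah 312 AH

Counting 111 days forward from JDN 2058879 reaches JDN 2058990, which is 18 Dhu al-Hijjah 312 AH.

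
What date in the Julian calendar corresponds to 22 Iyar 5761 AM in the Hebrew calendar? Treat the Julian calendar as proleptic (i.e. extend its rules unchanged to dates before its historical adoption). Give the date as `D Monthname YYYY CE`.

The source date corresponds to 15 May 2001 in the Gregorian calendar (JDN 2452045).
That day falls on 2 May 2001 CE in the Julian calendar.

2 May 2001 CE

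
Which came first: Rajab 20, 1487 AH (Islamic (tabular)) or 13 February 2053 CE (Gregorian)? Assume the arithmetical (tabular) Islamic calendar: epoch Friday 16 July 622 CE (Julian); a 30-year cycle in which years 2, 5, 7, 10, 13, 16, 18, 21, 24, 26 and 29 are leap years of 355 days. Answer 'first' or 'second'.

First date → JDN 2475225; second date → JDN 2470947.
JDN 2470947 < JDN 2475225, so the second date is earlier.

second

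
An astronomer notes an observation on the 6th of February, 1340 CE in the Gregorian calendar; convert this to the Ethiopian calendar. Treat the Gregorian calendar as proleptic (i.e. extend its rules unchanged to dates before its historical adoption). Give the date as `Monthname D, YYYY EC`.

Yekatit 3, 1332 EC

Julian Day Number of the source date = 2210521.
Converting JDN 2210521 to the Ethiopian calendar gives 3 Yekatit 1332 EC.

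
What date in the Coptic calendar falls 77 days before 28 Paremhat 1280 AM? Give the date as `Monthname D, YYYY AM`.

Tobi 11, 1280 AM

JDN of 28 Paremhat 1280 AM = 2292392.
2292392 − 77 = 2292315.
JDN 2292315 in the Coptic calendar is Tobi 11, 1280 AM.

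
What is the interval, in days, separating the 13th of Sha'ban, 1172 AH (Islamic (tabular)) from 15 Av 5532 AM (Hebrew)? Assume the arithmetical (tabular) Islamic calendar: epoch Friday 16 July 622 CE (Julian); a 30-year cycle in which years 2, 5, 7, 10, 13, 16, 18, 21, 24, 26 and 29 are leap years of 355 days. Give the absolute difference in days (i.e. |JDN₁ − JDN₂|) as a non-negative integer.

First date → JDN 2363622; second date → JDN 2368496.
The interval is |2363622 − 2368496| = 4874 days.

4874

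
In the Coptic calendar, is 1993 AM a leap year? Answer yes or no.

no

1993 mod 4 = 1; in the Coptic calendar a year is leap when year mod 4 = 3, so it is a common year.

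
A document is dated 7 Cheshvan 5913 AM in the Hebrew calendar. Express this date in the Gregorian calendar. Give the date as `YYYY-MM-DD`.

2152-11-05

Both dates share Julian Day Number 2507371; in the Gregorian calendar that is 5 November 2152 CE.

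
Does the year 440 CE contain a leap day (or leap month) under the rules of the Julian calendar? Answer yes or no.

440 mod 4 = 0, so it is a leap year in the Julian calendar.

yes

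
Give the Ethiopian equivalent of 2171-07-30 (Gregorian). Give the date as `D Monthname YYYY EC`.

Julian Day Number of the source date = 2514212.
Converting JDN 2514212 to the Ethiopian calendar gives 22 Hamle 2163 EC.

22 Hamle 2163 EC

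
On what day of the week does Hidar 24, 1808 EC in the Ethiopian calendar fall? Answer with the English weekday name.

Equivalently 3 December 1815 Gregorian, JDN 2384311.
Since JDN mod 7 = 6 (0 = Monday), the day is Sunday.

Sunday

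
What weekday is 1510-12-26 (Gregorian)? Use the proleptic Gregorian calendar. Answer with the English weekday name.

JDN 2272935 mod 7 = 0, and JDN 0 was a Monday, so this is a Monday.

Monday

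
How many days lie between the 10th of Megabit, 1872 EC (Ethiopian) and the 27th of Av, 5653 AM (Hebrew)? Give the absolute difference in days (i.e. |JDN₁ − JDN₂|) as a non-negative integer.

JDN of the first date = 2407793.
JDN of the second date = 2412685.
|2412685 − 2407793| = 4892.

4892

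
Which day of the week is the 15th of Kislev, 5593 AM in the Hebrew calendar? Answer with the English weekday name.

Friday

Equivalently 7 December 1832 Gregorian, JDN 2390525.
JDN 2390525 mod 7 = 4, and JDN 0 was a Monday, so this is a Friday.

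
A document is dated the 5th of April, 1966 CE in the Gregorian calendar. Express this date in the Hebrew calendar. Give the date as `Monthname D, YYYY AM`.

Julian Day Number of the source date = 2439221.
Converting JDN 2439221 to the Hebrew calendar gives 15 Nisan 5726 AM.

Nisan 15, 5726 AM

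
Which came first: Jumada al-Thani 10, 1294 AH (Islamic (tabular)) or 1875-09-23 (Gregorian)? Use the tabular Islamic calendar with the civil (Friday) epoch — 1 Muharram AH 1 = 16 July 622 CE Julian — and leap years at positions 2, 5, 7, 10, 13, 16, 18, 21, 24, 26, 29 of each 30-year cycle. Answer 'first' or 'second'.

First date → JDN 2406793; second date → JDN 2406155.
JDN 2406155 < JDN 2406793, so the second date is earlier.

second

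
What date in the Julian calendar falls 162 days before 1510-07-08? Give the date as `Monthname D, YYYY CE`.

January 27, 1510 CE

Counting 162 days back from JDN 2272774 reaches JDN 2272612, which is January 27, 1510 CE.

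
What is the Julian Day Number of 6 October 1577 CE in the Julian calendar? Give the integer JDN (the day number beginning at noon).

In the proleptic Gregorian calendar the same day is 16 October 1577.
JDN 2299161 is 15 October 1582 CE (Gregorian); the target day is −1825 days from there, so JDN = 2297336.

2297336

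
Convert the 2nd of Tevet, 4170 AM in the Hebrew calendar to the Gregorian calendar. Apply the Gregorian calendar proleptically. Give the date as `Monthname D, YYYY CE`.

December 26, 409 CE

Julian Day Number of the source date = 1870804.
Converting JDN 1870804 to the Gregorian calendar gives 26 December 409 CE.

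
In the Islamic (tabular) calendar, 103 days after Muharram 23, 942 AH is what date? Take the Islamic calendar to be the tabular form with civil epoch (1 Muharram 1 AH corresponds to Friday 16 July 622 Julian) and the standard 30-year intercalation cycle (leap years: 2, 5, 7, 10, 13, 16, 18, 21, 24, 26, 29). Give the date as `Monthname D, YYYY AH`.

Jumada al-Awwal 8, 942 AH

The starting date is JDN 2281921; 2281921 + 103 = 2282024.
JDN 2282024 corresponds to Jumada al-Awwal 8, 942 AH.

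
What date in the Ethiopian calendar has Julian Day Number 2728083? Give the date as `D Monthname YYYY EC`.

The Gregorian equivalent of JDN 2728083 is 19 February 2757.
In the Ethiopian calendar that day is 6 Yekatit 2749 EC.

6 Yekatit 2749 EC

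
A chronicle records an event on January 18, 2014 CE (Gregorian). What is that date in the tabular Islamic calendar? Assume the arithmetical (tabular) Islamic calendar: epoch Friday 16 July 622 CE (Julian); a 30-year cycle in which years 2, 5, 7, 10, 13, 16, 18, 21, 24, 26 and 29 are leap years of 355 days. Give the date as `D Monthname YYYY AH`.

16 Rabi' al-Awwal 1435 AH

Both dates share Julian Day Number 2456676; in the tabular Islamic calendar that is 16 Rabi' al-Awwal 1435 AH.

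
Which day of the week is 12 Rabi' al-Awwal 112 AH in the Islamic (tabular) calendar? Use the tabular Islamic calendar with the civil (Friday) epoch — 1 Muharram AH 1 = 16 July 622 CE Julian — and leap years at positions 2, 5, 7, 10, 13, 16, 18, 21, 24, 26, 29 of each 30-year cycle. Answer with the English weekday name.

Sunday

Equivalently 8 June 730 Gregorian, JDN 1987845.
Since JDN mod 7 = 6 (0 = Monday), the day is Sunday.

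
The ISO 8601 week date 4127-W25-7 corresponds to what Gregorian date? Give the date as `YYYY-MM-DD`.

ISO week 1 of 4127 is the week containing the first Thursday of 4127.
Week 25, day 7 (Sunday) lands on 4127-06-22.

4127-06-22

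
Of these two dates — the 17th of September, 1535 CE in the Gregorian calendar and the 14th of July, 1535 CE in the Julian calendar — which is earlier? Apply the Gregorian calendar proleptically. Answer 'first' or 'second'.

second

First date → JDN 2281966; second date → JDN 2281911.
JDN 2281911 < JDN 2281966, so the second date is earlier.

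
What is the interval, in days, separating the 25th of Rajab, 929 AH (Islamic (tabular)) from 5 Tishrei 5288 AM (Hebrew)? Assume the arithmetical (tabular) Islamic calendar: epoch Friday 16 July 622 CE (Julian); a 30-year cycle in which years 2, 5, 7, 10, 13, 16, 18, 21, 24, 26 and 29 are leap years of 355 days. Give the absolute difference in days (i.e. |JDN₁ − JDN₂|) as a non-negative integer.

JDN of the first date = 2277493.
JDN of the second date = 2279037.
|2279037 − 2277493| = 1544.

1544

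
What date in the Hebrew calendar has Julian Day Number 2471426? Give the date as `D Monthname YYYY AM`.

1 Sivan 5814 AM

JDN 2471426 is 7 June 2054 in the Gregorian calendar.
In the Hebrew calendar that day is 1 Sivan 5814 AM.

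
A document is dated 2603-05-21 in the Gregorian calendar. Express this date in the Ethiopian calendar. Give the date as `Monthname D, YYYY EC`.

Both dates share Julian Day Number 2671926; in the Ethiopian calendar that is 8 Ginbot 2595 EC.

Ginbot 8, 2595 EC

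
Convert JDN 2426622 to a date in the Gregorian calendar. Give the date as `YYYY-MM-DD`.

1931-10-07

Counting from JDN 2299161 = 15 Oct 1582 gives an offset of 127461 days.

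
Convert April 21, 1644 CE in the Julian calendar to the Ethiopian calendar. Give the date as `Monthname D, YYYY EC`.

Julian Day Number of the source date = 2321640.
Converting JDN 2321640 to the Ethiopian calendar gives 26 Miyazya 1636 EC.

Miyazya 26, 1636 EC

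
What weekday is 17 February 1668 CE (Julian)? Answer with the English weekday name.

Equivalently 27 February 1668 Gregorian, JDN 2330342.
JDN 2330342 mod 7 = 0, and JDN 0 was a Monday, so this is a Monday.

Monday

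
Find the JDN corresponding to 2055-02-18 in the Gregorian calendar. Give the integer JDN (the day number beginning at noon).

2471682

JDN 2451545 is 1 January 2000 CE (Gregorian); the target day is +20137 days from there, so JDN = 2471682.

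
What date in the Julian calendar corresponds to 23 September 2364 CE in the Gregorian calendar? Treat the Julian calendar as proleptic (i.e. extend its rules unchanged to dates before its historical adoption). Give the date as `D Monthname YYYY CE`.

7 September 2364 CE

At this point the Julian calendar is 16 days behind the Gregorian.
23 September 2364 Gregorian − 16 days → 7 September 2364 Julian.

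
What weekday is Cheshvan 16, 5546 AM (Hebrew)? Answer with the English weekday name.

Equivalently 20 October 1785 Gregorian, JDN 2373311.
2373311 ≡ 3 (mod 7); counting from Monday = 0 gives Thursday.

Thursday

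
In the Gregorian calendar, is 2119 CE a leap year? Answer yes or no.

no

2119 is not divisible by 4, so it is a common year.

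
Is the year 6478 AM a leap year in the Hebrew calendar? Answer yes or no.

no

Hebrew year 6478 is year 18 of its 19-year Metonic cycle; leap years are at positions 3, 6, 8, 11, 14, 17, 19, so it is a common year (12 months).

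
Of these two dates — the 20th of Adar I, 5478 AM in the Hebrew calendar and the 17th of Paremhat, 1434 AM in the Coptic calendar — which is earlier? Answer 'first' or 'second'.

The two dates have Julian Day Numbers 2348598 and 2348629 respectively.
Since 2348598 < 2348629, the first date comes first.

first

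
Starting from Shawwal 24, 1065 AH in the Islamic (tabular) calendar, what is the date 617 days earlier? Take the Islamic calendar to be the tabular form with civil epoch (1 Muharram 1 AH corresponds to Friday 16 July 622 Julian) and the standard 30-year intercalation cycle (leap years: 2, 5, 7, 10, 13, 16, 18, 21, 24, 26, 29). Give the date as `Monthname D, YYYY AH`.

Counting 617 days back from JDN 2325775 reaches JDN 2325158, which is Muharram 27, 1064 AH.

Muharram 27, 1064 AH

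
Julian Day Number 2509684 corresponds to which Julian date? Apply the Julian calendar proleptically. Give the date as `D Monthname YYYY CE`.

21 February 2159 CE

JDN 2509684 is 7 March 2159 in the Gregorian calendar.
In the Julian calendar that day is 21 February 2159 CE.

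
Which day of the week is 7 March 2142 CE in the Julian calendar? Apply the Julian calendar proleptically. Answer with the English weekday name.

This is JDN 2503489 (21 March 2142 Gregorian).
Since JDN mod 7 = 2 (0 = Monday), the day is Wednesday.

Wednesday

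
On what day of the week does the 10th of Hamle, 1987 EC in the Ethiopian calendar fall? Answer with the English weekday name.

Monday

Equivalently 17 July 1995 Gregorian, JDN 2449916.
2449916 ≡ 0 (mod 7); counting from Monday = 0 gives Monday.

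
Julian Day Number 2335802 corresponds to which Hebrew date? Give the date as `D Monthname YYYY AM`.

12 Shevat 5443 AM

JDN 2335802 is 8 February 1683 in the Gregorian calendar.
In the Hebrew calendar that day is 12 Shevat 5443 AM.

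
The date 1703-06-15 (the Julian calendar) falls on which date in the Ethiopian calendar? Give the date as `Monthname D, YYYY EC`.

The source date corresponds to 26 June 1703 in the Gregorian calendar (JDN 2343244).
That day falls on 21 Sene 1695 EC in the Ethiopian calendar.

Sene 21, 1695 EC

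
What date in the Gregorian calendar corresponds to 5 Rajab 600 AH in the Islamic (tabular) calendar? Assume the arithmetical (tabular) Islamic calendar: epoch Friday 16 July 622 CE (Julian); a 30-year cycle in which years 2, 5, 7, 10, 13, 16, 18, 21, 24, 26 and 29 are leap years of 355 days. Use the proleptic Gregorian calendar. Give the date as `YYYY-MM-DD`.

1204-03-16

Both dates share Julian Day Number 2160887; in the Gregorian calendar that is 16 March 1204 CE.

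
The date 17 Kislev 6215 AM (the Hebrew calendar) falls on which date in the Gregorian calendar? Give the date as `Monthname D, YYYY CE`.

Julian Day Number of the source date = 2617707.
Converting JDN 2617707 to the Gregorian calendar gives 8 December 2454 CE.

December 8, 2454 CE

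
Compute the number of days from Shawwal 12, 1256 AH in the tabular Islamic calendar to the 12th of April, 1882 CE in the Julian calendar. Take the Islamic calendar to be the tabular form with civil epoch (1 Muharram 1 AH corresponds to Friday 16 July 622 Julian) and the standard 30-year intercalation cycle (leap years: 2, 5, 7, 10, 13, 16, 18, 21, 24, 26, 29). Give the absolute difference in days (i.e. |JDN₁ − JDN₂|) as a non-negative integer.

15113

JDN of the first date = 2393447.
JDN of the second date = 2408560.
|2408560 − 2393447| = 15113.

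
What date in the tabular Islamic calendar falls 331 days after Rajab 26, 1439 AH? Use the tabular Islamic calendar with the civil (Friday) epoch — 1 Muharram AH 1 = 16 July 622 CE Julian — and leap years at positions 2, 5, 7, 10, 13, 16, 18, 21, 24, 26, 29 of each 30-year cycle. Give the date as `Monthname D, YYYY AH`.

Rajab 2, 1440 AH

The starting date is JDN 2458221; 2458221 + 331 = 2458552.
JDN 2458552 corresponds to Rajab 2, 1440 AH.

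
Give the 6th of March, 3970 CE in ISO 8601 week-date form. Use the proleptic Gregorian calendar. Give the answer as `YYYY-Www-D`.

3970-W10-5

The weekday is Friday (ISO weekday 5).
That Friday belongs to ISO week 10 of ISO year 3970.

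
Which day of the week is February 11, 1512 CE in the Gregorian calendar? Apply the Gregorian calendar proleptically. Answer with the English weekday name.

Sunday

JDN 2273347 mod 7 = 6, and JDN 0 was a Monday, so this is a Sunday.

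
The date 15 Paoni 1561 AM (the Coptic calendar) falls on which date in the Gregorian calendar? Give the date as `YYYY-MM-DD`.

1845-06-21

Both dates share Julian Day Number 2395104; in the Gregorian calendar that is 21 June 1845 CE.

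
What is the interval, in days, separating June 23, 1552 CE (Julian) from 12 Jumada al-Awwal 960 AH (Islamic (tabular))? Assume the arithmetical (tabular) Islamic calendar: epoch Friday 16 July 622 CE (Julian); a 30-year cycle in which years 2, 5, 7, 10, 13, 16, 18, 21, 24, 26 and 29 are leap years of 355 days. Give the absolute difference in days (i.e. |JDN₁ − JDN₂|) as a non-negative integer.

307

JDN of the first date = 2288100.
JDN of the second date = 2288407.
|2288407 − 2288100| = 307.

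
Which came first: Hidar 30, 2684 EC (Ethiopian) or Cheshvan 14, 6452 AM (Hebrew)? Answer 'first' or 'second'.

second

The two dates have Julian Day Numbers 2704276 and 2704228 respectively.
Since 2704228 < 2704276, the second date comes first.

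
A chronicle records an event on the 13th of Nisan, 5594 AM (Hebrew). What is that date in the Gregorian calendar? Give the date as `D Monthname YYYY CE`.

Both dates share Julian Day Number 2391026; in the Gregorian calendar that is 22 April 1834 CE.

22 April 1834 CE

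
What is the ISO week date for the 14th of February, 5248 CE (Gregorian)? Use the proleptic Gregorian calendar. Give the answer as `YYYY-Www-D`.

The weekday is Friday (ISO weekday 5).
That Friday belongs to ISO week 7 of ISO year 5248.

5248-W07-5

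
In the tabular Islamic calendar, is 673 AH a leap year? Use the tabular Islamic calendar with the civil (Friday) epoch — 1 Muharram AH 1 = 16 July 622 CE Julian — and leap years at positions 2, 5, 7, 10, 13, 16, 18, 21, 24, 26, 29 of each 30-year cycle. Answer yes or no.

Year 673 AH is year 13 of its 30-year cycle; leap positions are 2, 5, 7, 10, 13, 16, 18, 21, 24, 26, 29, so it is a leap year (355 days).

yes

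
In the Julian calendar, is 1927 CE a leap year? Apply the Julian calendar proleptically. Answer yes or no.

no

1927 mod 4 = 3, so it is a common year in the Julian calendar.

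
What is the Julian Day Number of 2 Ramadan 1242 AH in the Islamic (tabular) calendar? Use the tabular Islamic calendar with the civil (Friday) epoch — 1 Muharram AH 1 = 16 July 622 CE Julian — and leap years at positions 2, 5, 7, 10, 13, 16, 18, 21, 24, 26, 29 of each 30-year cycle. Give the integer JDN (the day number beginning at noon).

2388446

In the Gregorian calendar the same day is 30 March 1827.
JDN 2299161 is 15 October 1582 CE (Gregorian); the target day is +89285 days from there, so JDN = 2388446.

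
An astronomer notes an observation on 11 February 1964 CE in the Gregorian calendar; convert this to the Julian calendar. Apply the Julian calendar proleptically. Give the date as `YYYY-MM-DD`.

1964-01-29

The Julian–Gregorian offset here is 13 days (Julian trailing).
11 February 1964 Gregorian − 13 days → 29 January 1964 Julian.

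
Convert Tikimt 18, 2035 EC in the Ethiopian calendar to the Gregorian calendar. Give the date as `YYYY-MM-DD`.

Both dates share Julian Day Number 2467186; in the Gregorian calendar that is 28 October 2042 CE.

2042-10-28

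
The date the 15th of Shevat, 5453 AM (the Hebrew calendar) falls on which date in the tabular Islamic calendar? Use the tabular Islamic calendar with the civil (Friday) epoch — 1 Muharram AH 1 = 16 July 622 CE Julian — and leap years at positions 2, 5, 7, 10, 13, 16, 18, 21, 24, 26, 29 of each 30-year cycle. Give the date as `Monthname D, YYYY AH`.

The source date corresponds to 22 January 1693 in the Gregorian calendar (JDN 2339438).
That day falls on 15 Jumada al-Awwal 1104 AH in the tabular Islamic calendar.

Jumada al-Awwal 15, 1104 AH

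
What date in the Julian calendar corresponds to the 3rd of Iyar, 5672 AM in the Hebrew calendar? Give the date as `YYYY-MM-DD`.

1912-04-07

The source date corresponds to 20 April 1912 in the Gregorian calendar (JDN 2419513).
That day falls on 7 April 1912 CE in the Julian calendar.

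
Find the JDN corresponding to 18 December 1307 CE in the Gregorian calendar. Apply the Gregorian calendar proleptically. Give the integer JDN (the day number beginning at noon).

2198783

JDN 2299161 is 15 October 1582 CE (Gregorian); the target day is −100378 days from there, so JDN = 2198783.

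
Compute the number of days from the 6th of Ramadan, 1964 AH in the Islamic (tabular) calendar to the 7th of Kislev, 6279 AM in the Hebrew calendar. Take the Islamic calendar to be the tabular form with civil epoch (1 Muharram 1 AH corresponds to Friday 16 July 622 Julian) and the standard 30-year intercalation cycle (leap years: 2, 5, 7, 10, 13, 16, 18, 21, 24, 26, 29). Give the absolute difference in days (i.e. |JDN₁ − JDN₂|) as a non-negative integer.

3219

JDN of the first date = 2644303.
JDN of the second date = 2641084.
|2641084 − 2644303| = 3219.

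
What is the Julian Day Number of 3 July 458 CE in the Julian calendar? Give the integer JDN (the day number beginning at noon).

1888526

Equivalently 4 July 458 (proleptic Gregorian).
JDN 2451545 is 1 January 2000 CE (Gregorian); the target day is −563019 days from there, so JDN = 1888526.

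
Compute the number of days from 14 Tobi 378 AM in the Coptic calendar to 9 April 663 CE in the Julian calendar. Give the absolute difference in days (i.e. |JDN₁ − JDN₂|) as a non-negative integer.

First date → JDN 1962862; second date → JDN 1963317.
The interval is |1962862 − 1963317| = 455 days.

455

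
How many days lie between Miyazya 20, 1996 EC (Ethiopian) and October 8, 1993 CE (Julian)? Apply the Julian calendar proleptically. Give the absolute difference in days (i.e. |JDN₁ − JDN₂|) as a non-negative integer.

3842

JDN of the first date = 2453124.
JDN of the second date = 2449282.
|2449282 − 2453124| = 3842.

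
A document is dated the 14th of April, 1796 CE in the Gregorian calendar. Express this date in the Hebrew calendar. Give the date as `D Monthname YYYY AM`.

6 Nisan 5556 AM

Julian Day Number of the source date = 2377140.
Converting JDN 2377140 to the Hebrew calendar gives 6 Nisan 5556 AM.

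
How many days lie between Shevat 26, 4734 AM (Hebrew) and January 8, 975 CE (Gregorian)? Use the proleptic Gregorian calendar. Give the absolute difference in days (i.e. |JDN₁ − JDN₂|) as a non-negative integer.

JDN of the first date = 2076832.
JDN of the second date = 2077179.
|2077179 − 2076832| = 347.

347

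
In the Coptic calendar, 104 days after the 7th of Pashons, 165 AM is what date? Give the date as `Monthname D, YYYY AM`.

The starting date is JDN 1885177; 1885177 + 104 = 1885281.
JDN 1885281 corresponds to Mesori 21, 165 AM.

Mesori 21, 165 AM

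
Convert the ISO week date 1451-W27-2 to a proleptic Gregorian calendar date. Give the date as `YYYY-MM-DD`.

1451-07-01

ISO week 1 of 1451 is the week containing the first Thursday of 1451.
Week 27, day 2 (Tuesday) lands on 1451-07-01.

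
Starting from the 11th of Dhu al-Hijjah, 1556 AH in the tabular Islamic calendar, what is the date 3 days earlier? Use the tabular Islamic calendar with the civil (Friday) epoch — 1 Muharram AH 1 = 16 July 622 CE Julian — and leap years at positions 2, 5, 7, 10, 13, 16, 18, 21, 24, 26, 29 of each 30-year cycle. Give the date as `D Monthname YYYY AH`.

The starting date is JDN 2499815; 2499815 − 3 = 2499812.
JDN 2499812 corresponds to 8 Dhu al-Hijjah 1556 AH.

8 Dhu al-Hijjah 1556 AH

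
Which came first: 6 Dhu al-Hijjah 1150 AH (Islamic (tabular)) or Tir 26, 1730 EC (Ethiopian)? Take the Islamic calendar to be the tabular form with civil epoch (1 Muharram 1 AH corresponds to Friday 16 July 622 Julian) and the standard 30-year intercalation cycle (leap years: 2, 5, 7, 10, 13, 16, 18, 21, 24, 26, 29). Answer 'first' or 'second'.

Converting both to JDN: 2355937 vs 2355883; the smaller is the second.

second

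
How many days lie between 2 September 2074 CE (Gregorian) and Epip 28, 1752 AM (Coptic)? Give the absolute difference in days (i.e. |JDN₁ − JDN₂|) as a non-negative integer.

13908

JDN of the first date = 2478818.
JDN of the second date = 2464910.
|2464910 − 2478818| = 13908.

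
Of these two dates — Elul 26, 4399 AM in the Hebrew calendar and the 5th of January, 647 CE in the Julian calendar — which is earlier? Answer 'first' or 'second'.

first

Converting both to JDN: 1954695 vs 1957379; the smaller is the first.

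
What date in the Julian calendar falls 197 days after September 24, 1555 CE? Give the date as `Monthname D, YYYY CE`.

Counting 197 days forward from JDN 2289288 reaches JDN 2289485, which is April 8, 1556 CE.

April 8, 1556 CE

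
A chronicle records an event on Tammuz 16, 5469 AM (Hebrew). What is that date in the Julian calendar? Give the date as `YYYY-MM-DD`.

1709-06-13

The source date corresponds to 24 June 1709 in the Gregorian calendar (JDN 2345434).
That day falls on 13 June 1709 CE in the Julian calendar.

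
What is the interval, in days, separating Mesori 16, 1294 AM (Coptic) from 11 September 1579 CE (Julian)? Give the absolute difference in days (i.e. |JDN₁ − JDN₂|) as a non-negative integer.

398

First date → JDN 2297643; second date → JDN 2298041.
The interval is |2297643 − 2298041| = 398 days.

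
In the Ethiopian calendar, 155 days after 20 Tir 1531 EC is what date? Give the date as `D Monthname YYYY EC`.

25 Sene 1531 EC

Counting 155 days forward from JDN 2283192 reaches JDN 2283347, which is 25 Sene 1531 EC.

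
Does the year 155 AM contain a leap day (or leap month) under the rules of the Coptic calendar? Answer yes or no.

155 mod 4 = 3; in the Coptic calendar a year is leap when year mod 4 = 3, so it is a leap year.

yes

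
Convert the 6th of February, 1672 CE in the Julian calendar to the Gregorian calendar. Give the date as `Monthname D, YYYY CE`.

February 16, 1672 CE

At this point the Julian calendar is 10 days behind the Gregorian.
6 February 1672 Julian + 10 days → 16 February 1672 Gregorian.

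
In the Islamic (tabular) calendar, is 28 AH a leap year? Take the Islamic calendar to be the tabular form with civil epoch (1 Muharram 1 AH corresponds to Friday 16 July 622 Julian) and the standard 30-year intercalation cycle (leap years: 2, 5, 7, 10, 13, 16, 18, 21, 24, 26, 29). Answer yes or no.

Year 28 AH is year 28 of its 30-year cycle; leap positions are 2, 5, 7, 10, 13, 16, 18, 21, 24, 26, 29, so it is a common year (354 days).

no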